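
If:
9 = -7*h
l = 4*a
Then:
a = l/4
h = -9/7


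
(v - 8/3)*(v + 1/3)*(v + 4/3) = v^3 - v^2 - 4*v - 32/27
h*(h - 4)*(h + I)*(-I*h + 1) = -I*h^4 + 2*h^3 + 4*I*h^3 - 8*h^2 + I*h^2 - 4*I*h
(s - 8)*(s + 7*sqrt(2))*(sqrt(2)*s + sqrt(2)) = sqrt(2)*s^3 - 7*sqrt(2)*s^2 + 14*s^2 - 98*s - 8*sqrt(2)*s - 112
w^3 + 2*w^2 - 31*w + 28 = (w - 4)*(w - 1)*(w + 7)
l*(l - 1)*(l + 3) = l^3 + 2*l^2 - 3*l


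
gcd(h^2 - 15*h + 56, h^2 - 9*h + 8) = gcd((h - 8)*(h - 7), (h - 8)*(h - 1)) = h - 8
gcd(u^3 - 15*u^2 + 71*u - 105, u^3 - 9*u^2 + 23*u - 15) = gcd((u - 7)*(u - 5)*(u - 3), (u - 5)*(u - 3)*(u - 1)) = u^2 - 8*u + 15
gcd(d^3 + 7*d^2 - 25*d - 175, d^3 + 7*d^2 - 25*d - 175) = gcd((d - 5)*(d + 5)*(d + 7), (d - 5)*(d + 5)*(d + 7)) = d^3 + 7*d^2 - 25*d - 175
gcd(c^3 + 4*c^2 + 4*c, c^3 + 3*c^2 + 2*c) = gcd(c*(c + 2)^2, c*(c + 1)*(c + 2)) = c^2 + 2*c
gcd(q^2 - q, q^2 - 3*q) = q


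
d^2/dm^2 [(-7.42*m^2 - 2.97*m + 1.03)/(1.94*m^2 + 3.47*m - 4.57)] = (77.544128*m^3 - 371.446368*m^2 - 116.386032*m - 361.06004)/(7.301384*m^6 + 39.179076*m^5 + 18.479082*m^4 - 142.804033*m^3 - 43.530621*m^2 + 217.411809*m - 95.443993)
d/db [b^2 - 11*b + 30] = 2*b - 11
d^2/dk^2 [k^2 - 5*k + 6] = 2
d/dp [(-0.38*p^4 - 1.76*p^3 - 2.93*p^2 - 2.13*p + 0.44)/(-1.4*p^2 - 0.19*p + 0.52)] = (1.064*p^5 + 2.6806*p^4 - 0.121600000000001*p^3 - 5.1709*p^2 - 1.8152*p - 1.024)/(1.96*p^4 + 0.532*p^3 - 1.4199*p^2 - 0.1976*p + 0.2704)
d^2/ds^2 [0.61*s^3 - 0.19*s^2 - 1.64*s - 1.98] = 3.66*s - 0.38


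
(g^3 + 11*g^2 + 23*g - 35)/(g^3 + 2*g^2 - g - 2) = (g^2 + 12*g + 35)/(g^2 + 3*g + 2)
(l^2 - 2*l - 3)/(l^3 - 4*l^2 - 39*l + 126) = (l + 1)/(l^2 - l - 42)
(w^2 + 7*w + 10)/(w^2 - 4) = (w + 5)/(w - 2)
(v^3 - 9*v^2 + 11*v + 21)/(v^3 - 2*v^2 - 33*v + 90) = (v^2 - 6*v - 7)/(v^2 + v - 30)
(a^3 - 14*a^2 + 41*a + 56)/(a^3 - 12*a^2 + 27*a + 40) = (a - 7)/(a - 5)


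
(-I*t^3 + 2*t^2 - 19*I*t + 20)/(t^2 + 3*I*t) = (-I*t^3 + 2*t^2 - 19*I*t + 20)/(t*(t + 3*I))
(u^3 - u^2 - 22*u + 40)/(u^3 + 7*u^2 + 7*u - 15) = (u^2 - 6*u + 8)/(u^2 + 2*u - 3)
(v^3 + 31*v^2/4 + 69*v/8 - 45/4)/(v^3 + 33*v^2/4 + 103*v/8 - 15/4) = (4*v - 3)/(4*v - 1)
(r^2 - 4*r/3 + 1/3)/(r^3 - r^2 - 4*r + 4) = (r - 1/3)/(r^2 - 4)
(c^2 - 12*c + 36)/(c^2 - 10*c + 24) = (c - 6)/(c - 4)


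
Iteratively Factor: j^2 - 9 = (j - 3)*(j + 3)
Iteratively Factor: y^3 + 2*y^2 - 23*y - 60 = (y + 4)*(y^2 - 2*y - 15) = (y - 5)*(y + 4)*(y + 3)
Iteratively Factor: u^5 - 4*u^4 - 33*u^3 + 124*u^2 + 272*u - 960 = (u + 4)*(u^4 - 8*u^3 - u^2 + 128*u - 240) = (u - 3)*(u + 4)*(u^3 - 5*u^2 - 16*u + 80) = (u - 3)*(u + 4)^2*(u^2 - 9*u + 20) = (u - 4)*(u - 3)*(u + 4)^2*(u - 5)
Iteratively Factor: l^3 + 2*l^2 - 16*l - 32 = (l + 2)*(l^2 - 16) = (l - 4)*(l + 2)*(l + 4)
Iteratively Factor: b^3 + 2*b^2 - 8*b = (b - 2)*(b^2 + 4*b) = b*(b - 2)*(b + 4)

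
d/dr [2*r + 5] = 2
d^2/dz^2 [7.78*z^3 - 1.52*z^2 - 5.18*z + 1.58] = 46.68*z - 3.04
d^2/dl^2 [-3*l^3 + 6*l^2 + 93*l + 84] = 12 - 18*l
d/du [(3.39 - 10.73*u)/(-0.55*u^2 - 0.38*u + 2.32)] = (-5.9015*u^2 + 3.729*u - 23.6054)/(0.3025*u^4 + 0.418*u^3 - 2.4076*u^2 - 1.7632*u + 5.3824)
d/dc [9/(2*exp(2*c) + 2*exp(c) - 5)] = (-36*exp(c) - 18)*exp(c)/(2*exp(2*c) + 2*exp(c) - 5)^2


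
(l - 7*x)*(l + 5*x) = l^2 - 2*l*x - 35*x^2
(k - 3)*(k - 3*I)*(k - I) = k^3 - 3*k^2 - 4*I*k^2 - 3*k + 12*I*k + 9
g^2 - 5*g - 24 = (g - 8)*(g + 3)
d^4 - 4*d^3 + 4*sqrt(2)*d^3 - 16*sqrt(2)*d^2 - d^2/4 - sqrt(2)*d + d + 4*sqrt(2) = (d - 4)*(d - 1/2)*(d + 1/2)*(d + 4*sqrt(2))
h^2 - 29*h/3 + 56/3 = (h - 7)*(h - 8/3)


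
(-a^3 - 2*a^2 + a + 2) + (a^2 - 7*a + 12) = -a^3 - a^2 - 6*a + 14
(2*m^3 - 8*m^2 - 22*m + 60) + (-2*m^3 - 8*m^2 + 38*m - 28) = -16*m^2 + 16*m + 32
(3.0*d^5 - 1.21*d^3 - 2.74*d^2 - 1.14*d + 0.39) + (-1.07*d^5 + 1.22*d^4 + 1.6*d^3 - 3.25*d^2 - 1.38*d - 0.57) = 1.93*d^5 + 1.22*d^4 + 0.39*d^3 - 5.99*d^2 - 2.52*d - 0.18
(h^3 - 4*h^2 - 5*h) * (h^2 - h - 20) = h^5 - 5*h^4 - 21*h^3 + 85*h^2 + 100*h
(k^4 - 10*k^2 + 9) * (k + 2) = k^5 + 2*k^4 - 10*k^3 - 20*k^2 + 9*k + 18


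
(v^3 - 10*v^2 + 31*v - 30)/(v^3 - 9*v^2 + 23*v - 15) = (v - 2)/(v - 1)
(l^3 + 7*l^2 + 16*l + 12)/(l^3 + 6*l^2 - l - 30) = (l^2 + 4*l + 4)/(l^2 + 3*l - 10)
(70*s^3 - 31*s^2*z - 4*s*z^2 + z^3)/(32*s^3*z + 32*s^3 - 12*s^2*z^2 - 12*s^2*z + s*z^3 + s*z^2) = (70*s^3 - 31*s^2*z - 4*s*z^2 + z^3)/(s*(32*s^2*z + 32*s^2 - 12*s*z^2 - 12*s*z + z^3 + z^2))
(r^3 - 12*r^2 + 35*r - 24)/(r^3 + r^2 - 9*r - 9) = (r^2 - 9*r + 8)/(r^2 + 4*r + 3)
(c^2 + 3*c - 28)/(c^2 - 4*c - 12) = (-c^2 - 3*c + 28)/(-c^2 + 4*c + 12)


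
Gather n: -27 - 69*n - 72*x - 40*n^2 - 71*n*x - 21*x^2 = -40*n^2 + n*(-71*x - 69) - 21*x^2 - 72*x - 27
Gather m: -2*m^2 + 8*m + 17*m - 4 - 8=-2*m^2 + 25*m - 12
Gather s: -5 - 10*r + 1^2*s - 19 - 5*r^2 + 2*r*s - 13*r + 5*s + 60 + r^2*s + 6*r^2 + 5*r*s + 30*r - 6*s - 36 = r^2 + 7*r + s*(r^2 + 7*r)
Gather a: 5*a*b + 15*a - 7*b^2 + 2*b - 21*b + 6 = a*(5*b + 15) - 7*b^2 - 19*b + 6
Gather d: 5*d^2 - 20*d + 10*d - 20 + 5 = 5*d^2 - 10*d - 15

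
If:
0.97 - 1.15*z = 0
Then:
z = 0.84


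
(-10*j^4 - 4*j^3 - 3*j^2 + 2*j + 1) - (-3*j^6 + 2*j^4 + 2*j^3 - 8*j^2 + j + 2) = 3*j^6 - 12*j^4 - 6*j^3 + 5*j^2 + j - 1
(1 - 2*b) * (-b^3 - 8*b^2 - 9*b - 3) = 2*b^4 + 15*b^3 + 10*b^2 - 3*b - 3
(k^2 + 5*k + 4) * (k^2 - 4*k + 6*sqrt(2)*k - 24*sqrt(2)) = k^4 + k^3 + 6*sqrt(2)*k^3 - 16*k^2 + 6*sqrt(2)*k^2 - 96*sqrt(2)*k - 16*k - 96*sqrt(2)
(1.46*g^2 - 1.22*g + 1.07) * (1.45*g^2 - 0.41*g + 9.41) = 2.117*g^4 - 2.3676*g^3 + 15.7903*g^2 - 11.9189*g + 10.0687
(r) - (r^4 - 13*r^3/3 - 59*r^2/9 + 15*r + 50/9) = -r^4 + 13*r^3/3 + 59*r^2/9 - 14*r - 50/9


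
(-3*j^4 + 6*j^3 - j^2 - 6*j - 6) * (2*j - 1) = -6*j^5 + 15*j^4 - 8*j^3 - 11*j^2 - 6*j + 6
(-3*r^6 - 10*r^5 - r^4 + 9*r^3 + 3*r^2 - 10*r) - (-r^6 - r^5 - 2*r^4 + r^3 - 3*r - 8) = -2*r^6 - 9*r^5 + r^4 + 8*r^3 + 3*r^2 - 7*r + 8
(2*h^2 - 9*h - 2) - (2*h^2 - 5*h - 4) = 2 - 4*h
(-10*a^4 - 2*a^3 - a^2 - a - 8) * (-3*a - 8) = 30*a^5 + 86*a^4 + 19*a^3 + 11*a^2 + 32*a + 64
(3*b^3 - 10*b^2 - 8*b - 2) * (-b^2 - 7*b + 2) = -3*b^5 - 11*b^4 + 84*b^3 + 38*b^2 - 2*b - 4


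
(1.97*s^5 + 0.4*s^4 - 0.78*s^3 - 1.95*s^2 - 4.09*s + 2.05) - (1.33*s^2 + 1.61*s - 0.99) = 1.97*s^5 + 0.4*s^4 - 0.78*s^3 - 3.28*s^2 - 5.7*s + 3.04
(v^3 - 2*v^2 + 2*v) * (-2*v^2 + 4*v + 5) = -2*v^5 + 8*v^4 - 7*v^3 - 2*v^2 + 10*v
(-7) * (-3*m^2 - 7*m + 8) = 21*m^2 + 49*m - 56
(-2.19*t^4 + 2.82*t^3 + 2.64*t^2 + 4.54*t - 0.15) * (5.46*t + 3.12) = -11.9574*t^5 + 8.5644*t^4 + 23.2128*t^3 + 33.0252*t^2 + 13.3458*t - 0.468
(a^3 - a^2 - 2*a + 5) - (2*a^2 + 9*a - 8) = a^3 - 3*a^2 - 11*a + 13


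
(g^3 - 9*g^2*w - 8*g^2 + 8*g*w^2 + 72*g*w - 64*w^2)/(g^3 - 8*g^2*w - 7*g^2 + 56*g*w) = (g^2 - g*w - 8*g + 8*w)/(g*(g - 7))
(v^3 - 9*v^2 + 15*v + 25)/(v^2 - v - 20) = (v^2 - 4*v - 5)/(v + 4)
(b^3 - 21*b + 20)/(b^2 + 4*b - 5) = b - 4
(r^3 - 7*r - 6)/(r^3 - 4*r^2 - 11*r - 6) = (r^2 - r - 6)/(r^2 - 5*r - 6)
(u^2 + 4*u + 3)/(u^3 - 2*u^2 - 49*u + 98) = (u^2 + 4*u + 3)/(u^3 - 2*u^2 - 49*u + 98)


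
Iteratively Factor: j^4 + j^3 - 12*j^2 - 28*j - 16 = (j + 1)*(j^3 - 12*j - 16) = (j - 4)*(j + 1)*(j^2 + 4*j + 4) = (j - 4)*(j + 1)*(j + 2)*(j + 2)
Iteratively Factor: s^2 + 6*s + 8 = (s + 2)*(s + 4)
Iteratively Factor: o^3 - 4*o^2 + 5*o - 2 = (o - 1)*(o^2 - 3*o + 2) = (o - 1)^2*(o - 2)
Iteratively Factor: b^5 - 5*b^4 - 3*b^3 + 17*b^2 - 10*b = (b - 5)*(b^4 - 3*b^2 + 2*b) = (b - 5)*(b - 1)*(b^3 + b^2 - 2*b) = b*(b - 5)*(b - 1)*(b^2 + b - 2) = b*(b - 5)*(b - 1)^2*(b + 2)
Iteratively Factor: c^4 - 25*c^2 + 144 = (c + 4)*(c^3 - 4*c^2 - 9*c + 36) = (c - 4)*(c + 4)*(c^2 - 9) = (c - 4)*(c + 3)*(c + 4)*(c - 3)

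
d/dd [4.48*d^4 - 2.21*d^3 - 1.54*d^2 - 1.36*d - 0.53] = 17.92*d^3 - 6.63*d^2 - 3.08*d - 1.36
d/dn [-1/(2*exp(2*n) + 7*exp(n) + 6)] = (4*exp(n) + 7)*exp(n)/(2*exp(2*n) + 7*exp(n) + 6)^2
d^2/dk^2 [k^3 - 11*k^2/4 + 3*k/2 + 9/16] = 6*k - 11/2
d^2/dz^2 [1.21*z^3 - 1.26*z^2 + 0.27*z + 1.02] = 7.26*z - 2.52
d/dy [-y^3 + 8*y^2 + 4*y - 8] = -3*y^2 + 16*y + 4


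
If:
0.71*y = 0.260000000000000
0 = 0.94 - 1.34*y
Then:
No Solution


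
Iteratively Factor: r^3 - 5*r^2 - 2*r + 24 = (r - 3)*(r^2 - 2*r - 8) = (r - 3)*(r + 2)*(r - 4)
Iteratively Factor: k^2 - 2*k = (k)*(k - 2)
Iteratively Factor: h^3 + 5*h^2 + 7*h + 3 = (h + 1)*(h^2 + 4*h + 3) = (h + 1)^2*(h + 3)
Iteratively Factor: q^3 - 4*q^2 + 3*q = (q)*(q^2 - 4*q + 3) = q*(q - 3)*(q - 1)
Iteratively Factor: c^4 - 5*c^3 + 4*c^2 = (c)*(c^3 - 5*c^2 + 4*c) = c*(c - 1)*(c^2 - 4*c) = c^2*(c - 1)*(c - 4)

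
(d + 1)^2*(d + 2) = d^3 + 4*d^2 + 5*d + 2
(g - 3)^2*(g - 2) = g^3 - 8*g^2 + 21*g - 18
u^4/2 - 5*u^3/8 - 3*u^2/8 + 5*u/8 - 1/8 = (u/2 + 1/2)*(u - 1)^2*(u - 1/4)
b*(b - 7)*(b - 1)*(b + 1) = b^4 - 7*b^3 - b^2 + 7*b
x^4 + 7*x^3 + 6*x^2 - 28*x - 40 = (x - 2)*(x + 2)^2*(x + 5)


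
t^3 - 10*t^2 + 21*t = t*(t - 7)*(t - 3)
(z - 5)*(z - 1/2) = z^2 - 11*z/2 + 5/2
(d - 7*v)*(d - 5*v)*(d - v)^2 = d^4 - 14*d^3*v + 60*d^2*v^2 - 82*d*v^3 + 35*v^4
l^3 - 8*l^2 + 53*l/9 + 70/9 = (l - 7)*(l - 5/3)*(l + 2/3)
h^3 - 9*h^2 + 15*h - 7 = (h - 7)*(h - 1)^2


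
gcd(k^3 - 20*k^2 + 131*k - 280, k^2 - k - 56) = k - 8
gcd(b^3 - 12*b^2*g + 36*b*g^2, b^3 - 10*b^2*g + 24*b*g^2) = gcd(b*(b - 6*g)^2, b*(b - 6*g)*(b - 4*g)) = b^2 - 6*b*g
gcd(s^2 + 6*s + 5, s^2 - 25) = s + 5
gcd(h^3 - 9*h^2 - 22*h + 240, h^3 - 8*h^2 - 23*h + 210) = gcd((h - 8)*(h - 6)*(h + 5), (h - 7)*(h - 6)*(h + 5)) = h^2 - h - 30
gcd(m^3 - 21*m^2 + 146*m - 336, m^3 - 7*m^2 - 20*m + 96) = m - 8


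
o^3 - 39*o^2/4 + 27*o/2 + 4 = (o - 8)*(o - 2)*(o + 1/4)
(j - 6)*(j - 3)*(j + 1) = j^3 - 8*j^2 + 9*j + 18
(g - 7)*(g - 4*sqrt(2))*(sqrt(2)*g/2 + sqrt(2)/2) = sqrt(2)*g^3/2 - 3*sqrt(2)*g^2 - 4*g^2 - 7*sqrt(2)*g/2 + 24*g + 28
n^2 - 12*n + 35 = (n - 7)*(n - 5)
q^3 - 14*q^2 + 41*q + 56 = (q - 8)*(q - 7)*(q + 1)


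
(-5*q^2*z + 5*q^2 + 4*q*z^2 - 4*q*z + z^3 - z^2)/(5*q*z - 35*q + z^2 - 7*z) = (-q*z + q + z^2 - z)/(z - 7)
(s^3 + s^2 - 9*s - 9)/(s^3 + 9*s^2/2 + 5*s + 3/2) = 2*(s - 3)/(2*s + 1)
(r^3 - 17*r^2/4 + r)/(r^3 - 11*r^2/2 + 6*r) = (4*r - 1)/(2*(2*r - 3))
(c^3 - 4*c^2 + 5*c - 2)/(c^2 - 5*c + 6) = (c^2 - 2*c + 1)/(c - 3)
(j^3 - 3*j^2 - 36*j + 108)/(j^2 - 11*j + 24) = (j^2 - 36)/(j - 8)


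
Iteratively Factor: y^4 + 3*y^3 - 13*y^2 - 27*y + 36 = (y - 1)*(y^3 + 4*y^2 - 9*y - 36) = (y - 1)*(y + 4)*(y^2 - 9) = (y - 1)*(y + 3)*(y + 4)*(y - 3)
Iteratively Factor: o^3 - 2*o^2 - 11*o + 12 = (o + 3)*(o^2 - 5*o + 4) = (o - 4)*(o + 3)*(o - 1)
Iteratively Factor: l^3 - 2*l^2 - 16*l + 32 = (l + 4)*(l^2 - 6*l + 8) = (l - 4)*(l + 4)*(l - 2)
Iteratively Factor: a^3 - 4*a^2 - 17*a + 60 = (a + 4)*(a^2 - 8*a + 15) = (a - 3)*(a + 4)*(a - 5)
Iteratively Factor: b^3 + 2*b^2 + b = (b + 1)*(b^2 + b) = b*(b + 1)*(b + 1)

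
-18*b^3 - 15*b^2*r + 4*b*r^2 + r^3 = (-3*b + r)*(b + r)*(6*b + r)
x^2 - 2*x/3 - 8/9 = (x - 4/3)*(x + 2/3)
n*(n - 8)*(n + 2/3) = n^3 - 22*n^2/3 - 16*n/3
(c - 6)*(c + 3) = c^2 - 3*c - 18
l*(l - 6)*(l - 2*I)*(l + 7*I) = l^4 - 6*l^3 + 5*I*l^3 + 14*l^2 - 30*I*l^2 - 84*l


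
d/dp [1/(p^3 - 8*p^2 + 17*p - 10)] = (-3*p^2 + 16*p - 17)/(p^3 - 8*p^2 + 17*p - 10)^2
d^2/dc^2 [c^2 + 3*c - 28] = 2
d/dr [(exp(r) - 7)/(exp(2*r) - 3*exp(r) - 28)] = -exp(r)/(exp(2*r) + 8*exp(r) + 16)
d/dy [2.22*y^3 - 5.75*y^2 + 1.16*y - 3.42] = 6.66*y^2 - 11.5*y + 1.16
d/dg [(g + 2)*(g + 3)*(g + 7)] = 3*g^2 + 24*g + 41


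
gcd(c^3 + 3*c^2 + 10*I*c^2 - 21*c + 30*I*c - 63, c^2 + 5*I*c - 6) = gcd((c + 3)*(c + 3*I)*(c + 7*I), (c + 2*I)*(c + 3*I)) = c + 3*I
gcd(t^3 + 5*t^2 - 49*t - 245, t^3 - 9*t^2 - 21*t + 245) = t^2 - 2*t - 35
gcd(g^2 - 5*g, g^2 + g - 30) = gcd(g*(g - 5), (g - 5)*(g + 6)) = g - 5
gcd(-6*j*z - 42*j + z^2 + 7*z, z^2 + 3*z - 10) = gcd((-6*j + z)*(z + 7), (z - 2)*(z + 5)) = 1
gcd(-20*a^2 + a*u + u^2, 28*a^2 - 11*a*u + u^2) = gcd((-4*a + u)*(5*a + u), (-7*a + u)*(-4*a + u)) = -4*a + u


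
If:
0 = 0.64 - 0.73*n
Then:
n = 0.88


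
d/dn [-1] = 0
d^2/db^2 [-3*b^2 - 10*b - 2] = -6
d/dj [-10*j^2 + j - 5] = 1 - 20*j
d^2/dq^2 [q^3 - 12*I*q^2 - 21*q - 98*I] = 6*q - 24*I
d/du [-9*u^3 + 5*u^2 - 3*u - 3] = -27*u^2 + 10*u - 3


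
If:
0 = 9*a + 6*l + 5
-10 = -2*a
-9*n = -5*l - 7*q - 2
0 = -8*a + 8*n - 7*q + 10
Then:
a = 5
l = -25/3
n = -209/3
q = -1762/21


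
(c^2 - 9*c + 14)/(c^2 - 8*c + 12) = (c - 7)/(c - 6)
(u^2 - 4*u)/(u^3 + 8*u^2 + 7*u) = (u - 4)/(u^2 + 8*u + 7)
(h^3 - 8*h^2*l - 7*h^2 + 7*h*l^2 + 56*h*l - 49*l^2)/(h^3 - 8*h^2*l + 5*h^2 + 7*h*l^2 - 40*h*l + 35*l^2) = (h - 7)/(h + 5)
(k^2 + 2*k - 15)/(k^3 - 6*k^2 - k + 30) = (k + 5)/(k^2 - 3*k - 10)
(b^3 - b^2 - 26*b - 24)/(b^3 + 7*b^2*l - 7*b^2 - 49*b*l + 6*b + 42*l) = (b^2 + 5*b + 4)/(b^2 + 7*b*l - b - 7*l)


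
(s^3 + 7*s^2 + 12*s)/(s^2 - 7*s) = (s^2 + 7*s + 12)/(s - 7)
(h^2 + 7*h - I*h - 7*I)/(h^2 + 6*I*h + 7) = (h + 7)/(h + 7*I)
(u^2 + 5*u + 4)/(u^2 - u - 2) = (u + 4)/(u - 2)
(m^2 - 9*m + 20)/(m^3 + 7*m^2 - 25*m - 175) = (m - 4)/(m^2 + 12*m + 35)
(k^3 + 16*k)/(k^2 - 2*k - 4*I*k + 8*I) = k*(k + 4*I)/(k - 2)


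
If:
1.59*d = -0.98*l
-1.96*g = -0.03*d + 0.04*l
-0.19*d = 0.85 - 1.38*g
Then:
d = -6.90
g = -0.33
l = 11.20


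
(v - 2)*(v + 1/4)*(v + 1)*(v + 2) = v^4 + 5*v^3/4 - 15*v^2/4 - 5*v - 1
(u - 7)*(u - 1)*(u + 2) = u^3 - 6*u^2 - 9*u + 14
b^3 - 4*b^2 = b^2*(b - 4)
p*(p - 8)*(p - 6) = p^3 - 14*p^2 + 48*p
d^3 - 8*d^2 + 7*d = d*(d - 7)*(d - 1)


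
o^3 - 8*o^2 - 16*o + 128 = (o - 8)*(o - 4)*(o + 4)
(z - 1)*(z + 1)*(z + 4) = z^3 + 4*z^2 - z - 4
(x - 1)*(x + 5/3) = x^2 + 2*x/3 - 5/3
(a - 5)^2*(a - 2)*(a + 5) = a^4 - 7*a^3 - 15*a^2 + 175*a - 250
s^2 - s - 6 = (s - 3)*(s + 2)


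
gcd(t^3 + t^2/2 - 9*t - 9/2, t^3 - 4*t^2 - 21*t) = t + 3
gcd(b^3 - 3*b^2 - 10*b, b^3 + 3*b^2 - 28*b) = b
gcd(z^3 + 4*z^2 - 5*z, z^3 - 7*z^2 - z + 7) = z - 1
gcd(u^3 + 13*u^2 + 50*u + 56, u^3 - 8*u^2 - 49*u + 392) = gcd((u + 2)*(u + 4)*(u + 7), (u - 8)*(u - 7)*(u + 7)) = u + 7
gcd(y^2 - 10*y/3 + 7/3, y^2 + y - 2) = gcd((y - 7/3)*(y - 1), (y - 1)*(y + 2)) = y - 1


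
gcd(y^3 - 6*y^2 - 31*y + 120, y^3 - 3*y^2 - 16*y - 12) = 1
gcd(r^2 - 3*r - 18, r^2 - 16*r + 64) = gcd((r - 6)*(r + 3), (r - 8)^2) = 1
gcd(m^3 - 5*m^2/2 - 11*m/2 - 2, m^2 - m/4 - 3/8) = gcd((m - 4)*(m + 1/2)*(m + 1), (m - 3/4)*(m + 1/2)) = m + 1/2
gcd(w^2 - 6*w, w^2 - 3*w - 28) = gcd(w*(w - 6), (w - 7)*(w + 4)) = 1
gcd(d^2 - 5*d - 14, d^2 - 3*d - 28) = d - 7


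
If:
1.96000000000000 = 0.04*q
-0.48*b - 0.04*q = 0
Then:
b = -4.08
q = 49.00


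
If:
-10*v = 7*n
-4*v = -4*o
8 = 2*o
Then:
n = -40/7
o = 4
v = 4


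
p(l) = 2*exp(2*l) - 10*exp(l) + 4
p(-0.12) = -3.30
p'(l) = 4*exp(2*l) - 10*exp(l)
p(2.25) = 89.16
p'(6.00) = 646984.88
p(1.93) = 30.04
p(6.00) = 321479.29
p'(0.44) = -5.88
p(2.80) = 380.41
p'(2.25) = 265.19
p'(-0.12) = -5.72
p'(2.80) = 917.26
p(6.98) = 2300153.81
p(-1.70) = 2.24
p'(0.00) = -6.00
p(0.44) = -6.71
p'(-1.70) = -1.69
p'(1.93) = 120.97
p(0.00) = -4.00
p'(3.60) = 4991.74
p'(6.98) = 4611048.80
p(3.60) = 2316.88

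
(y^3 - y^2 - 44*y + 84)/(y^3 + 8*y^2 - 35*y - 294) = (y - 2)/(y + 7)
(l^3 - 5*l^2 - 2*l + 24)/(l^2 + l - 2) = (l^2 - 7*l + 12)/(l - 1)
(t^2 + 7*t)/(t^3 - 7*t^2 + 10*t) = (t + 7)/(t^2 - 7*t + 10)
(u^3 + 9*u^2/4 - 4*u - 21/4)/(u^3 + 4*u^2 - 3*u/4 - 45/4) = (4*u^2 - 3*u - 7)/(4*u^2 + 4*u - 15)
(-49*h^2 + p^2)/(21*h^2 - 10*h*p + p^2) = (7*h + p)/(-3*h + p)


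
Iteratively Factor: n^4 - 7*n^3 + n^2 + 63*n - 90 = (n - 5)*(n^3 - 2*n^2 - 9*n + 18) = (n - 5)*(n + 3)*(n^2 - 5*n + 6) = (n - 5)*(n - 3)*(n + 3)*(n - 2)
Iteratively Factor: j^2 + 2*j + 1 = (j + 1)*(j + 1)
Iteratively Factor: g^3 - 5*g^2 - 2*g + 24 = (g - 3)*(g^2 - 2*g - 8) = (g - 3)*(g + 2)*(g - 4)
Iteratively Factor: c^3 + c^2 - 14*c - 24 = (c + 3)*(c^2 - 2*c - 8) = (c + 2)*(c + 3)*(c - 4)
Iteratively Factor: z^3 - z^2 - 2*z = (z - 2)*(z^2 + z) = (z - 2)*(z + 1)*(z)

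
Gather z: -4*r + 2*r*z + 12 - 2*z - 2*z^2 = -4*r - 2*z^2 + z*(2*r - 2) + 12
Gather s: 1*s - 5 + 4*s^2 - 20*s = 4*s^2 - 19*s - 5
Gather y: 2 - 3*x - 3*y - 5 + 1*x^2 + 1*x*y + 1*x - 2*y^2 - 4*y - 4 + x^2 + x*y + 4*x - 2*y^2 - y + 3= 2*x^2 + 2*x - 4*y^2 + y*(2*x - 8) - 4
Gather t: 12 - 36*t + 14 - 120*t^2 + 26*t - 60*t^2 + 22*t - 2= -180*t^2 + 12*t + 24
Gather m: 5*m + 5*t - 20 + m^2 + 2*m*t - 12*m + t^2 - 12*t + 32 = m^2 + m*(2*t - 7) + t^2 - 7*t + 12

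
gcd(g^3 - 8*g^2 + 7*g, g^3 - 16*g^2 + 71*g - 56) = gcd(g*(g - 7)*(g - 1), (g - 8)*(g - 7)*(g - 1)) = g^2 - 8*g + 7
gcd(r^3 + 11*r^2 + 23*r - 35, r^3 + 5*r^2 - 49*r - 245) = r^2 + 12*r + 35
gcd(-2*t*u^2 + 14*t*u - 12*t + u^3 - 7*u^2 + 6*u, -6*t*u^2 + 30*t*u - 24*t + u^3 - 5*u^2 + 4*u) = u - 1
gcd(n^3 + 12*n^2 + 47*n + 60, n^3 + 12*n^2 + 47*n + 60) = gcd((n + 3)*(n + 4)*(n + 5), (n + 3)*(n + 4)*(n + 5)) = n^3 + 12*n^2 + 47*n + 60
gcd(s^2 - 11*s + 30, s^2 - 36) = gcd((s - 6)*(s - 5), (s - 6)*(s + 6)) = s - 6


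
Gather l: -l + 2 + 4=6 - l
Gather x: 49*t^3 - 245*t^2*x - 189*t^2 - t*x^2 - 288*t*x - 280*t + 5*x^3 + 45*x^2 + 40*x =49*t^3 - 189*t^2 - 280*t + 5*x^3 + x^2*(45 - t) + x*(-245*t^2 - 288*t + 40)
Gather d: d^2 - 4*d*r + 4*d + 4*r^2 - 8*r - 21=d^2 + d*(4 - 4*r) + 4*r^2 - 8*r - 21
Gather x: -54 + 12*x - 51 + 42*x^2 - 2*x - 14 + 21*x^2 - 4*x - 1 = 63*x^2 + 6*x - 120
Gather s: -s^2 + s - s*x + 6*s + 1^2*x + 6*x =-s^2 + s*(7 - x) + 7*x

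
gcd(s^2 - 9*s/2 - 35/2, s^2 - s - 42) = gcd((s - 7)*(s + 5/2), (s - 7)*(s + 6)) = s - 7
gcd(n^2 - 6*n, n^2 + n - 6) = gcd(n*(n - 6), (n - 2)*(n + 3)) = 1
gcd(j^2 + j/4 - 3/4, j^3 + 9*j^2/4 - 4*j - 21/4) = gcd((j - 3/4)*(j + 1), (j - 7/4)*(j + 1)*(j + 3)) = j + 1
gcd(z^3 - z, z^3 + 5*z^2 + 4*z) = z^2 + z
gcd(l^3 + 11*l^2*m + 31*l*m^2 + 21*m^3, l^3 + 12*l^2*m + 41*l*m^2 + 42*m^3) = l^2 + 10*l*m + 21*m^2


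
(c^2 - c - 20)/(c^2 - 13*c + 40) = (c + 4)/(c - 8)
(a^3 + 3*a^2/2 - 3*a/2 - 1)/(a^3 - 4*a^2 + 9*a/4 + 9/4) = 2*(a^2 + a - 2)/(2*a^2 - 9*a + 9)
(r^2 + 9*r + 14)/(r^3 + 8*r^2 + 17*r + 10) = (r + 7)/(r^2 + 6*r + 5)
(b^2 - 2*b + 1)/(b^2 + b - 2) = (b - 1)/(b + 2)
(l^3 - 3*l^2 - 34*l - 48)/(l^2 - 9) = (l^2 - 6*l - 16)/(l - 3)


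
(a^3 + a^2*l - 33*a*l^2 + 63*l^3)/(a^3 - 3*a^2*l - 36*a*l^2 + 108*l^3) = (a^2 + 4*a*l - 21*l^2)/(a^2 - 36*l^2)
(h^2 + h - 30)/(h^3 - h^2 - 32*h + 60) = 1/(h - 2)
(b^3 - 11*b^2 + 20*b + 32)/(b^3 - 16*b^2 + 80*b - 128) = (b + 1)/(b - 4)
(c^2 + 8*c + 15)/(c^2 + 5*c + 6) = (c + 5)/(c + 2)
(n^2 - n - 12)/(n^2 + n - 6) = (n - 4)/(n - 2)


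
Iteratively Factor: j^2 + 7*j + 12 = (j + 3)*(j + 4)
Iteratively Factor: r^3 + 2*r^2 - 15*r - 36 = (r + 3)*(r^2 - r - 12) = (r + 3)^2*(r - 4)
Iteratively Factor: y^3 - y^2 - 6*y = (y - 3)*(y^2 + 2*y) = (y - 3)*(y + 2)*(y)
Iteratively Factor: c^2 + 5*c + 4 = (c + 4)*(c + 1)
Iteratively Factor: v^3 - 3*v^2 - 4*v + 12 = (v - 3)*(v^2 - 4) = (v - 3)*(v - 2)*(v + 2)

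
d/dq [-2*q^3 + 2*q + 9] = 2 - 6*q^2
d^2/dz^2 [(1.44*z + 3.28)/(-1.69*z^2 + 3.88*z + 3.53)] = ((1.44*z + 3.28)*(3.38*z - 3.88)*(6.76*z - 7.76) + (14.6016*z - 0.0879999999999992)*(-1.69*z^2 + 3.88*z + 3.53))/(-1.69*z^2 + 3.88*z + 3.53)^3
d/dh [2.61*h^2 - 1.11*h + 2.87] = 5.22*h - 1.11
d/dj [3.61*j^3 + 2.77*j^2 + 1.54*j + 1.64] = 10.83*j^2 + 5.54*j + 1.54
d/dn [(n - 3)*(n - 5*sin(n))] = n + (3 - n)*(5*cos(n) - 1) - 5*sin(n)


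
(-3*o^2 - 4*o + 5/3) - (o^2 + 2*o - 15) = -4*o^2 - 6*o + 50/3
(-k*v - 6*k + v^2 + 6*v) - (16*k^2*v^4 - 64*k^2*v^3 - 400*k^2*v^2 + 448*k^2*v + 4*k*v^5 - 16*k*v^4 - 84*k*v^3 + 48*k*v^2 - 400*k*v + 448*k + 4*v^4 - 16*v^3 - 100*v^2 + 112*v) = -16*k^2*v^4 + 64*k^2*v^3 + 400*k^2*v^2 - 448*k^2*v - 4*k*v^5 + 16*k*v^4 + 84*k*v^3 - 48*k*v^2 + 399*k*v - 454*k - 4*v^4 + 16*v^3 + 101*v^2 - 106*v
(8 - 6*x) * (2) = 16 - 12*x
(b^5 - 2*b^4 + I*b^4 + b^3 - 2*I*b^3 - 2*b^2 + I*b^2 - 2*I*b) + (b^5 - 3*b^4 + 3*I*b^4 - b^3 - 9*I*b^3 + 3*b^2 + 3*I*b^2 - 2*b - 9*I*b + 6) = 2*b^5 - 5*b^4 + 4*I*b^4 - 11*I*b^3 + b^2 + 4*I*b^2 - 2*b - 11*I*b + 6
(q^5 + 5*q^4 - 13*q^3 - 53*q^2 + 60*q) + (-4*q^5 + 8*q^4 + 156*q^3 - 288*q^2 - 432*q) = -3*q^5 + 13*q^4 + 143*q^3 - 341*q^2 - 372*q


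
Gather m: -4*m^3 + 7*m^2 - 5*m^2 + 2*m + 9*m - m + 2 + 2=-4*m^3 + 2*m^2 + 10*m + 4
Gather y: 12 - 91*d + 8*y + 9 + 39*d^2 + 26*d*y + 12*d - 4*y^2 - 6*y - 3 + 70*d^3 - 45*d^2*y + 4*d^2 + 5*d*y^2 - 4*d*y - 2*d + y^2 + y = 70*d^3 + 43*d^2 - 81*d + y^2*(5*d - 3) + y*(-45*d^2 + 22*d + 3) + 18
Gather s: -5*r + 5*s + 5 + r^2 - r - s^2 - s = r^2 - 6*r - s^2 + 4*s + 5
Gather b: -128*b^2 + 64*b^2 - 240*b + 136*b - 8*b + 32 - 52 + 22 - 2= -64*b^2 - 112*b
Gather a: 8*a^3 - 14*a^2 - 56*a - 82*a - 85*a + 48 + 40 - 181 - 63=8*a^3 - 14*a^2 - 223*a - 156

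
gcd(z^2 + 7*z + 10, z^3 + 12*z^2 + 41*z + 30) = z + 5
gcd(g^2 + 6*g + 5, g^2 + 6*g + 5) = g^2 + 6*g + 5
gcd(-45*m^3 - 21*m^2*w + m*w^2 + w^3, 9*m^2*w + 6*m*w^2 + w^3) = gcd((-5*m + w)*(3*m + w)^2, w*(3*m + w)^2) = 9*m^2 + 6*m*w + w^2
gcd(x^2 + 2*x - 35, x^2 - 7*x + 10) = x - 5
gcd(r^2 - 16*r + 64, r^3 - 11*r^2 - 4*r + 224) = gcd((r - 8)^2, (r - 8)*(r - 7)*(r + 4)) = r - 8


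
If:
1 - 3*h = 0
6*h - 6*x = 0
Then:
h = 1/3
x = 1/3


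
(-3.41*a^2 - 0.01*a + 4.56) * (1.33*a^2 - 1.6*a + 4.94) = -4.5353*a^4 + 5.4427*a^3 - 10.7646*a^2 - 7.3454*a + 22.5264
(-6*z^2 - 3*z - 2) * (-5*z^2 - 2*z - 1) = 30*z^4 + 27*z^3 + 22*z^2 + 7*z + 2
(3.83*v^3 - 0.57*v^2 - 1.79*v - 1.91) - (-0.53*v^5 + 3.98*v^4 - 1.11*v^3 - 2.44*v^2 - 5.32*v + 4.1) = 0.53*v^5 - 3.98*v^4 + 4.94*v^3 + 1.87*v^2 + 3.53*v - 6.01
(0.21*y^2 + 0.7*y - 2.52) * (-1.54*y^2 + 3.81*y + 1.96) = -0.3234*y^4 - 0.2779*y^3 + 6.9594*y^2 - 8.2292*y - 4.9392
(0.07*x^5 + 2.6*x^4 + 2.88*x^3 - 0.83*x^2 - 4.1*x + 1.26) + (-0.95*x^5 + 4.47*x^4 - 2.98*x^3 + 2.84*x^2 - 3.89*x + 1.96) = -0.88*x^5 + 7.07*x^4 - 0.1*x^3 + 2.01*x^2 - 7.99*x + 3.22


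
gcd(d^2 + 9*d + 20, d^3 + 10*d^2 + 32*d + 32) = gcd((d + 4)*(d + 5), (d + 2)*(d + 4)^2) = d + 4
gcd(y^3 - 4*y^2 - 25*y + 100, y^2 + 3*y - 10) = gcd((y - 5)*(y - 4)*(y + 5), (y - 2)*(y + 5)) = y + 5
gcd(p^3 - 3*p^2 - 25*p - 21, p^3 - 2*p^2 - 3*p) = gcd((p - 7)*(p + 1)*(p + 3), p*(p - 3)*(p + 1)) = p + 1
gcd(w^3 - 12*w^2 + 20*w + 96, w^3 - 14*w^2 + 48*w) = w^2 - 14*w + 48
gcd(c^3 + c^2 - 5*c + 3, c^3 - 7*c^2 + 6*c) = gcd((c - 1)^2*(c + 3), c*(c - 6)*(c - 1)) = c - 1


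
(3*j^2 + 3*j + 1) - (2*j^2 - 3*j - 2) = j^2 + 6*j + 3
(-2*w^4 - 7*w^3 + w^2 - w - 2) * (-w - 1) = 2*w^5 + 9*w^4 + 6*w^3 + 3*w + 2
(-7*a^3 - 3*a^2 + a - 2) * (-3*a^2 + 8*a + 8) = 21*a^5 - 47*a^4 - 83*a^3 - 10*a^2 - 8*a - 16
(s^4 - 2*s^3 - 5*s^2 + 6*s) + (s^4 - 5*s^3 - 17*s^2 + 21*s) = 2*s^4 - 7*s^3 - 22*s^2 + 27*s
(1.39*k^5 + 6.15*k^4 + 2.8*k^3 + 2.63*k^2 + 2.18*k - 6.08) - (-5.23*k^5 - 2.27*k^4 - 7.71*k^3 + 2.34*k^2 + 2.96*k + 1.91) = 6.62*k^5 + 8.42*k^4 + 10.51*k^3 + 0.29*k^2 - 0.78*k - 7.99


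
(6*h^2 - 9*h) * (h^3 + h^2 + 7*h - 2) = 6*h^5 - 3*h^4 + 33*h^3 - 75*h^2 + 18*h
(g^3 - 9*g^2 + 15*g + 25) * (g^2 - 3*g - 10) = g^5 - 12*g^4 + 32*g^3 + 70*g^2 - 225*g - 250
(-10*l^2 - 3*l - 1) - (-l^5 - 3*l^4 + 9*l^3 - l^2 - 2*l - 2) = l^5 + 3*l^4 - 9*l^3 - 9*l^2 - l + 1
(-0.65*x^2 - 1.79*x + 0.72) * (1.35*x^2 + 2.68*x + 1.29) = -0.8775*x^4 - 4.1585*x^3 - 4.6637*x^2 - 0.3795*x + 0.9288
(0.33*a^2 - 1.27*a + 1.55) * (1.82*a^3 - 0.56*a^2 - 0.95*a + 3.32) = 0.6006*a^5 - 2.4962*a^4 + 3.2187*a^3 + 1.4341*a^2 - 5.6889*a + 5.146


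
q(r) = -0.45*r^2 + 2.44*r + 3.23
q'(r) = 2.44 - 0.9*r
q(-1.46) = -1.29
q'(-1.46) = 3.75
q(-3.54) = -11.05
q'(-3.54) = 5.63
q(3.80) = 6.00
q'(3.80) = -0.98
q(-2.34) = -4.94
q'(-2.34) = 4.55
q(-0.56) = 1.72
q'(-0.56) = 2.94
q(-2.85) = -7.38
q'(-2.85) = 5.00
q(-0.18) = 2.78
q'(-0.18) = 2.60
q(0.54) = 4.42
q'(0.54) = 1.95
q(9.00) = -11.26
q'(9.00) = -5.66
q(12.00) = -32.29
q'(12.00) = -8.36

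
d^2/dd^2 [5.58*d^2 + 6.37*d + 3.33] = 11.1600000000000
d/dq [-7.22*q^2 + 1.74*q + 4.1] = 1.74 - 14.44*q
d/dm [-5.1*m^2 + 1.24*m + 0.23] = 1.24 - 10.2*m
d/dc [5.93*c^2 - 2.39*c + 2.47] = 11.86*c - 2.39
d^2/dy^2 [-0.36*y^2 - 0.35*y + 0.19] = -0.720000000000000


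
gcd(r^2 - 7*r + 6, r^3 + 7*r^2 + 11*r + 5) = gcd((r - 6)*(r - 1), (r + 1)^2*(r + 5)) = 1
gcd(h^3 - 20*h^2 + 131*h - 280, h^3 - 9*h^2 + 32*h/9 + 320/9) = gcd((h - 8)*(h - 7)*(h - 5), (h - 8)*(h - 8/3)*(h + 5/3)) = h - 8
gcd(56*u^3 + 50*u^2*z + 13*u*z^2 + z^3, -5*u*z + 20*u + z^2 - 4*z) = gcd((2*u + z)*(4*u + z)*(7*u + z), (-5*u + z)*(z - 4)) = 1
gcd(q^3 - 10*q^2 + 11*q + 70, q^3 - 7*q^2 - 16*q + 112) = q - 7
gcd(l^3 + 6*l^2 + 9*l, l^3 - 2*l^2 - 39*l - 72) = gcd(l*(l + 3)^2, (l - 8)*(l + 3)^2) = l^2 + 6*l + 9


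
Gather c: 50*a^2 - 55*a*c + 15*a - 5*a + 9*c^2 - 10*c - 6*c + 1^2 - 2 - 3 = 50*a^2 + 10*a + 9*c^2 + c*(-55*a - 16) - 4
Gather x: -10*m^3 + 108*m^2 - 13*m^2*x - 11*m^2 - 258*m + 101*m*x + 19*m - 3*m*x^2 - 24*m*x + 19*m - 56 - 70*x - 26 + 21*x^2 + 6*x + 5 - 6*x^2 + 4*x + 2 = -10*m^3 + 97*m^2 - 220*m + x^2*(15 - 3*m) + x*(-13*m^2 + 77*m - 60) - 75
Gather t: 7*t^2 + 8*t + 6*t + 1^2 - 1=7*t^2 + 14*t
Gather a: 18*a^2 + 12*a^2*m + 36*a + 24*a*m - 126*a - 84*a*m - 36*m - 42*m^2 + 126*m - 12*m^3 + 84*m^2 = a^2*(12*m + 18) + a*(-60*m - 90) - 12*m^3 + 42*m^2 + 90*m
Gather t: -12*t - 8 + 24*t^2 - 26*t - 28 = 24*t^2 - 38*t - 36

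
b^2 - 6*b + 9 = (b - 3)^2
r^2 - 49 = (r - 7)*(r + 7)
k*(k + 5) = k^2 + 5*k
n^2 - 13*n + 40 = (n - 8)*(n - 5)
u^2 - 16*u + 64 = (u - 8)^2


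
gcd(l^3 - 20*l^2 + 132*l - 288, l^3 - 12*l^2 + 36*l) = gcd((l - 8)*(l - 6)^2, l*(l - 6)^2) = l^2 - 12*l + 36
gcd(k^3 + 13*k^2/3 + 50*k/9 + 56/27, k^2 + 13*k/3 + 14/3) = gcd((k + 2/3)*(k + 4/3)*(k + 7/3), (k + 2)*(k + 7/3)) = k + 7/3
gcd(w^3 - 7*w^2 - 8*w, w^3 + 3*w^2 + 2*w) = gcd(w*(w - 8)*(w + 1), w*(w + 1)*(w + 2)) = w^2 + w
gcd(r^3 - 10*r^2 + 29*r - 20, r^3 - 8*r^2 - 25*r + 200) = r - 5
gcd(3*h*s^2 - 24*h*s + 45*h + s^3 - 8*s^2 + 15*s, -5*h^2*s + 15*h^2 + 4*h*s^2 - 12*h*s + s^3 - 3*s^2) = s - 3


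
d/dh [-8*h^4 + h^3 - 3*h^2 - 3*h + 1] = -32*h^3 + 3*h^2 - 6*h - 3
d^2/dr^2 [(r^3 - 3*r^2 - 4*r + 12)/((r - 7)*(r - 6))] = 24*(7*r^3 - 102*r^2 + 444*r - 496)/(r^6 - 39*r^5 + 633*r^4 - 5473*r^3 + 26586*r^2 - 68796*r + 74088)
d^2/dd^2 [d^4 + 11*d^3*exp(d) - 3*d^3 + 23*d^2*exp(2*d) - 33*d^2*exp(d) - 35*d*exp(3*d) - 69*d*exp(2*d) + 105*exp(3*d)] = 11*d^3*exp(d) + 92*d^2*exp(2*d) + 33*d^2*exp(d) + 12*d^2 - 315*d*exp(3*d) - 92*d*exp(2*d) - 66*d*exp(d) - 18*d + 735*exp(3*d) - 230*exp(2*d) - 66*exp(d)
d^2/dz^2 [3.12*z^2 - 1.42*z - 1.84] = 6.24000000000000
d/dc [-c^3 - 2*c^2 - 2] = c*(-3*c - 4)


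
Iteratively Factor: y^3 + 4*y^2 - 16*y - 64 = (y + 4)*(y^2 - 16) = (y + 4)^2*(y - 4)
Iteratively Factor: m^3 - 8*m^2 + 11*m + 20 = (m - 5)*(m^2 - 3*m - 4) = (m - 5)*(m + 1)*(m - 4)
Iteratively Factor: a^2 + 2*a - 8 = (a + 4)*(a - 2)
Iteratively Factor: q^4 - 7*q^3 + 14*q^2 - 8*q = (q - 2)*(q^3 - 5*q^2 + 4*q) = (q - 2)*(q - 1)*(q^2 - 4*q) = (q - 4)*(q - 2)*(q - 1)*(q)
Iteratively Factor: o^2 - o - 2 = (o + 1)*(o - 2)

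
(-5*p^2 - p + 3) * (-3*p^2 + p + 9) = 15*p^4 - 2*p^3 - 55*p^2 - 6*p + 27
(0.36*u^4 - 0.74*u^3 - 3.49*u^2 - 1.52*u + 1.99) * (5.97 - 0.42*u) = -0.1512*u^5 + 2.46*u^4 - 2.952*u^3 - 20.1969*u^2 - 9.9102*u + 11.8803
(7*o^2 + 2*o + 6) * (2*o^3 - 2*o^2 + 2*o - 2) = 14*o^5 - 10*o^4 + 22*o^3 - 22*o^2 + 8*o - 12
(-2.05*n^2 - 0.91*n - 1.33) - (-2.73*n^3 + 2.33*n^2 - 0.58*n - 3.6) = 2.73*n^3 - 4.38*n^2 - 0.33*n + 2.27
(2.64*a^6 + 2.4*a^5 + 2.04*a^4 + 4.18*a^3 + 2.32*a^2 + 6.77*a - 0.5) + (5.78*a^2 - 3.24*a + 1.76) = 2.64*a^6 + 2.4*a^5 + 2.04*a^4 + 4.18*a^3 + 8.1*a^2 + 3.53*a + 1.26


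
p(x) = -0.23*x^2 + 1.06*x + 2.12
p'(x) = 1.06 - 0.46*x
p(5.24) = 1.36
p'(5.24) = -1.35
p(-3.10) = -3.38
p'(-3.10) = 2.49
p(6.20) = -0.15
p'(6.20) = -1.79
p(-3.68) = -4.90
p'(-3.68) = 2.75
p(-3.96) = -5.68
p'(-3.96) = 2.88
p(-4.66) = -7.81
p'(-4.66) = 3.20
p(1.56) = 3.21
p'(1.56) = 0.34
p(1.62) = 3.23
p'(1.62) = 0.31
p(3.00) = 3.23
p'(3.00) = -0.32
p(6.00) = 0.20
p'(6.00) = -1.70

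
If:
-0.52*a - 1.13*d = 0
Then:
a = -2.17307692307692*d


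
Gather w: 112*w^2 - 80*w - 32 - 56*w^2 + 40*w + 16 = 56*w^2 - 40*w - 16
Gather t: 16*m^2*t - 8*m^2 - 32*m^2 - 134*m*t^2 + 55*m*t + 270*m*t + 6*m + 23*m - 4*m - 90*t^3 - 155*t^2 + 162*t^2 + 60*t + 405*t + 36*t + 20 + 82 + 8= -40*m^2 + 25*m - 90*t^3 + t^2*(7 - 134*m) + t*(16*m^2 + 325*m + 501) + 110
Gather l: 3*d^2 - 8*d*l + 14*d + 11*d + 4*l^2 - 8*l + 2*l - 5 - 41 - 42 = 3*d^2 + 25*d + 4*l^2 + l*(-8*d - 6) - 88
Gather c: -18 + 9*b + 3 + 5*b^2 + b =5*b^2 + 10*b - 15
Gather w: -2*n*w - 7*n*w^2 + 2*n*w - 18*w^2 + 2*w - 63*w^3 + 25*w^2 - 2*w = -63*w^3 + w^2*(7 - 7*n)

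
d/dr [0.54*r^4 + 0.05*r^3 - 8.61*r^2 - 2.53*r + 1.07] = 2.16*r^3 + 0.15*r^2 - 17.22*r - 2.53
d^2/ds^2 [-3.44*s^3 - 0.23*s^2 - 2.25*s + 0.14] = -20.64*s - 0.46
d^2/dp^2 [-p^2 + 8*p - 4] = -2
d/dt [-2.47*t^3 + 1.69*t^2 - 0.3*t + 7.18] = -7.41*t^2 + 3.38*t - 0.3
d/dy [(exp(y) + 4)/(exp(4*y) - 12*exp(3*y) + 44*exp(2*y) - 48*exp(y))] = (-3*exp(4*y) + 8*exp(3*y) + 100*exp(2*y) - 352*exp(y) + 192)*exp(-y)/(exp(6*y) - 24*exp(5*y) + 232*exp(4*y) - 1152*exp(3*y) + 3088*exp(2*y) - 4224*exp(y) + 2304)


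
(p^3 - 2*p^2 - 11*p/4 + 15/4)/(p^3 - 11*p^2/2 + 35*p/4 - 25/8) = 2*(2*p^2 + p - 3)/(4*p^2 - 12*p + 5)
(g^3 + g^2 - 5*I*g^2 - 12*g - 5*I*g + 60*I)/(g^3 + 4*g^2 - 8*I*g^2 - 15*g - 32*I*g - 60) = (g - 3)/(g - 3*I)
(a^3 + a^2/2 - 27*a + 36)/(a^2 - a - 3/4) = 2*(a^2 + 2*a - 24)/(2*a + 1)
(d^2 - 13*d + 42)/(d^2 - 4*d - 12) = (d - 7)/(d + 2)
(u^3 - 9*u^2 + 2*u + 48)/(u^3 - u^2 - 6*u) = (u - 8)/u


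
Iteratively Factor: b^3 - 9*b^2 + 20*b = (b - 5)*(b^2 - 4*b) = (b - 5)*(b - 4)*(b)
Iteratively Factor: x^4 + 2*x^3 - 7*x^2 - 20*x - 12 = (x + 2)*(x^3 - 7*x - 6) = (x + 2)^2*(x^2 - 2*x - 3) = (x - 3)*(x + 2)^2*(x + 1)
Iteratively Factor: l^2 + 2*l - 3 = (l - 1)*(l + 3)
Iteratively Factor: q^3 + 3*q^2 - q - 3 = (q - 1)*(q^2 + 4*q + 3) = (q - 1)*(q + 1)*(q + 3)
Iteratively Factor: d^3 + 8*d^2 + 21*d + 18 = (d + 3)*(d^2 + 5*d + 6) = (d + 2)*(d + 3)*(d + 3)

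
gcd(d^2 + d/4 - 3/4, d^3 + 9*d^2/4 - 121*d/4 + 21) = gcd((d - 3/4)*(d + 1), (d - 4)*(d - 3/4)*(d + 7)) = d - 3/4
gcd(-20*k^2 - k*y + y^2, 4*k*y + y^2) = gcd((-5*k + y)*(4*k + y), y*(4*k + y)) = 4*k + y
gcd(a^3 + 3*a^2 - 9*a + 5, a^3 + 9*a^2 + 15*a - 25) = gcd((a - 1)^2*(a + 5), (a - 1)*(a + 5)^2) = a^2 + 4*a - 5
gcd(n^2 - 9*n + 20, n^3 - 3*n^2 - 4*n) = n - 4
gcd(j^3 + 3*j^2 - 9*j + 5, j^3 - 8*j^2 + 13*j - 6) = j^2 - 2*j + 1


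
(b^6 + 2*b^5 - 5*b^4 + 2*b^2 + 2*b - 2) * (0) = 0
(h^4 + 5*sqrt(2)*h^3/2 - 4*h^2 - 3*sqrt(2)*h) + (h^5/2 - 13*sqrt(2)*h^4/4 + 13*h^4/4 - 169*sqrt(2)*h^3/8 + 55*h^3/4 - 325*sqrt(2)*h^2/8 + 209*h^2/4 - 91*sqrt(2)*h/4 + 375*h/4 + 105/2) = h^5/2 - 13*sqrt(2)*h^4/4 + 17*h^4/4 - 149*sqrt(2)*h^3/8 + 55*h^3/4 - 325*sqrt(2)*h^2/8 + 193*h^2/4 - 103*sqrt(2)*h/4 + 375*h/4 + 105/2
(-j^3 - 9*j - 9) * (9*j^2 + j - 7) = -9*j^5 - j^4 - 74*j^3 - 90*j^2 + 54*j + 63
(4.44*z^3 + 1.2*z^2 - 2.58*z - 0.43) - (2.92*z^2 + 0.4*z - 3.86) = 4.44*z^3 - 1.72*z^2 - 2.98*z + 3.43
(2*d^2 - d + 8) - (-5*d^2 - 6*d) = 7*d^2 + 5*d + 8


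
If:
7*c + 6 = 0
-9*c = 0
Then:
No Solution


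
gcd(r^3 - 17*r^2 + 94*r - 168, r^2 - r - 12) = r - 4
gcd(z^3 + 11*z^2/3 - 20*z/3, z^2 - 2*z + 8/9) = z - 4/3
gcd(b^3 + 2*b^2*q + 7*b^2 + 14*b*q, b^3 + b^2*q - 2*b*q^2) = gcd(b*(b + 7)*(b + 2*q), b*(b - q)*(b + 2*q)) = b^2 + 2*b*q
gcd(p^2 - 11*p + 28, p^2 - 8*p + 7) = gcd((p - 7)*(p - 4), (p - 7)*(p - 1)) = p - 7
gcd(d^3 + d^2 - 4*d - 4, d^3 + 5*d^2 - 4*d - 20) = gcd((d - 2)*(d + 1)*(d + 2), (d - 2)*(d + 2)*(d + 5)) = d^2 - 4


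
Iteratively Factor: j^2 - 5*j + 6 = (j - 2)*(j - 3)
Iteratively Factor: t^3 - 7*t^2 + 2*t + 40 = (t - 5)*(t^2 - 2*t - 8) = (t - 5)*(t - 4)*(t + 2)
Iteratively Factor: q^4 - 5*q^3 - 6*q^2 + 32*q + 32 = (q - 4)*(q^3 - q^2 - 10*q - 8) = (q - 4)^2*(q^2 + 3*q + 2) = (q - 4)^2*(q + 2)*(q + 1)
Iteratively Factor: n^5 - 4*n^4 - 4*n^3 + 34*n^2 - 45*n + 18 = (n + 3)*(n^4 - 7*n^3 + 17*n^2 - 17*n + 6) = (n - 1)*(n + 3)*(n^3 - 6*n^2 + 11*n - 6) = (n - 1)^2*(n + 3)*(n^2 - 5*n + 6) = (n - 3)*(n - 1)^2*(n + 3)*(n - 2)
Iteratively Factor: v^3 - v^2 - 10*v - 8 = (v - 4)*(v^2 + 3*v + 2) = (v - 4)*(v + 1)*(v + 2)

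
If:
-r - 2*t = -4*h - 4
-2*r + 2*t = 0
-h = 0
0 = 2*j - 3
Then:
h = 0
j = 3/2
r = 4/3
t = 4/3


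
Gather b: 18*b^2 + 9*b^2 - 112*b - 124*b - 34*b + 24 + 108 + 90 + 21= 27*b^2 - 270*b + 243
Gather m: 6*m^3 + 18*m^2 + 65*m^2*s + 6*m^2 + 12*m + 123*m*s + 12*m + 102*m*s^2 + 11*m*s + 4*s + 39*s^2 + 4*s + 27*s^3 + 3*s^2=6*m^3 + m^2*(65*s + 24) + m*(102*s^2 + 134*s + 24) + 27*s^3 + 42*s^2 + 8*s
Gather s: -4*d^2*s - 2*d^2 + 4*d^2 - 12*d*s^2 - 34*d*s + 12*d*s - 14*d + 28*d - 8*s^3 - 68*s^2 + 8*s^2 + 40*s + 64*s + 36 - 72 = 2*d^2 + 14*d - 8*s^3 + s^2*(-12*d - 60) + s*(-4*d^2 - 22*d + 104) - 36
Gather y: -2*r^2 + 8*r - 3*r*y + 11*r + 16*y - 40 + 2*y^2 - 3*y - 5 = -2*r^2 + 19*r + 2*y^2 + y*(13 - 3*r) - 45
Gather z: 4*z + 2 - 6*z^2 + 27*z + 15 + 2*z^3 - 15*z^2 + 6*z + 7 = 2*z^3 - 21*z^2 + 37*z + 24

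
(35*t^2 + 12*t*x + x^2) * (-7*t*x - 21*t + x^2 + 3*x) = -245*t^3*x - 735*t^3 - 49*t^2*x^2 - 147*t^2*x + 5*t*x^3 + 15*t*x^2 + x^4 + 3*x^3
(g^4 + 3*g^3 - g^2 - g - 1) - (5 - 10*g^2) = g^4 + 3*g^3 + 9*g^2 - g - 6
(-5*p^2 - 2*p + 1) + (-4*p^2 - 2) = -9*p^2 - 2*p - 1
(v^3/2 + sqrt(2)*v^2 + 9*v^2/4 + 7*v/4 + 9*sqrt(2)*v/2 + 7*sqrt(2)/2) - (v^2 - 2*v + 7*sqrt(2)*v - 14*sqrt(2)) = v^3/2 + 5*v^2/4 + sqrt(2)*v^2 - 5*sqrt(2)*v/2 + 15*v/4 + 35*sqrt(2)/2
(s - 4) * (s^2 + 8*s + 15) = s^3 + 4*s^2 - 17*s - 60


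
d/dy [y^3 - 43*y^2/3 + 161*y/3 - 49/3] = 3*y^2 - 86*y/3 + 161/3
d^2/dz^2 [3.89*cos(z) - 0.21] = -3.89*cos(z)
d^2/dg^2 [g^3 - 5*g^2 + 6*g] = 6*g - 10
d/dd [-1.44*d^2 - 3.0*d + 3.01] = -2.88*d - 3.0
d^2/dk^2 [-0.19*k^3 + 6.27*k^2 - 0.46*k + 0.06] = 12.54 - 1.14*k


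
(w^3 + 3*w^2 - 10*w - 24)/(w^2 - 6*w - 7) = (-w^3 - 3*w^2 + 10*w + 24)/(-w^2 + 6*w + 7)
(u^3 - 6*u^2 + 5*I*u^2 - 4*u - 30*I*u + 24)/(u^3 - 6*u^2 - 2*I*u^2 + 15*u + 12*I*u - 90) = (u^2 + 5*I*u - 4)/(u^2 - 2*I*u + 15)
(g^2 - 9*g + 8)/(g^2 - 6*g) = (g^2 - 9*g + 8)/(g*(g - 6))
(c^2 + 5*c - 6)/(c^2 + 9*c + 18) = (c - 1)/(c + 3)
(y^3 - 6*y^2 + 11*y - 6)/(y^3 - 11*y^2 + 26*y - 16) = (y - 3)/(y - 8)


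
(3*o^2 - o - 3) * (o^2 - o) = 3*o^4 - 4*o^3 - 2*o^2 + 3*o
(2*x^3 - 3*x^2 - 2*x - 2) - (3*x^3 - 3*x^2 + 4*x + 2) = -x^3 - 6*x - 4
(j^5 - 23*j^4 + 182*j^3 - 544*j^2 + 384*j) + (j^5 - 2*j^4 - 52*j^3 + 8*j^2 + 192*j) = 2*j^5 - 25*j^4 + 130*j^3 - 536*j^2 + 576*j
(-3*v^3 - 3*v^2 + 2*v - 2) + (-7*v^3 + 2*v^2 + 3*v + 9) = -10*v^3 - v^2 + 5*v + 7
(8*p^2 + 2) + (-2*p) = 8*p^2 - 2*p + 2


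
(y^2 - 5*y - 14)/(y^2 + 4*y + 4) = (y - 7)/(y + 2)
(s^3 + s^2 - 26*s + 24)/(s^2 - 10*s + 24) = (s^2 + 5*s - 6)/(s - 6)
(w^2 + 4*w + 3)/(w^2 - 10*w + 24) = (w^2 + 4*w + 3)/(w^2 - 10*w + 24)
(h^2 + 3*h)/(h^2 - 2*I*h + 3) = h*(h + 3)/(h^2 - 2*I*h + 3)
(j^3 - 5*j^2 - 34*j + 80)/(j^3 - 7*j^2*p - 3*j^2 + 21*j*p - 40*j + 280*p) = (2 - j)/(-j + 7*p)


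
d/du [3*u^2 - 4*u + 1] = 6*u - 4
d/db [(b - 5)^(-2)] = -2/(b - 5)^3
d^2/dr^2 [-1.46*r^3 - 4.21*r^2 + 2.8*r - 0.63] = -8.76*r - 8.42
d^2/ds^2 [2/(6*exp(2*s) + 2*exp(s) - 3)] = 4*(4*(6*exp(s) + 1)^2*exp(s) - (12*exp(s) + 1)*(6*exp(2*s) + 2*exp(s) - 3))*exp(s)/(6*exp(2*s) + 2*exp(s) - 3)^3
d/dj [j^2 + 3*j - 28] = 2*j + 3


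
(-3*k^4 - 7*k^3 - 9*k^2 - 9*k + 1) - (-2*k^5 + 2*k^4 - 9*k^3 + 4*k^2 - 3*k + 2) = 2*k^5 - 5*k^4 + 2*k^3 - 13*k^2 - 6*k - 1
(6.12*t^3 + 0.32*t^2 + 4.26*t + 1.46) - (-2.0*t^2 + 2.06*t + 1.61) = 6.12*t^3 + 2.32*t^2 + 2.2*t - 0.15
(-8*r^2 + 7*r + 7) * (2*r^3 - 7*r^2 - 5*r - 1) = -16*r^5 + 70*r^4 + 5*r^3 - 76*r^2 - 42*r - 7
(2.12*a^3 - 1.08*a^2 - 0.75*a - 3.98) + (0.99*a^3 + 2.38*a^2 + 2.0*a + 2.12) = 3.11*a^3 + 1.3*a^2 + 1.25*a - 1.86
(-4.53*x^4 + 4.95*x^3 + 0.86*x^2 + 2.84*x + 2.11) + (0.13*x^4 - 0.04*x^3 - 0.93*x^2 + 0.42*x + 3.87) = -4.4*x^4 + 4.91*x^3 - 0.0700000000000001*x^2 + 3.26*x + 5.98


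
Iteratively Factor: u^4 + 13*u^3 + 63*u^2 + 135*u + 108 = (u + 3)*(u^3 + 10*u^2 + 33*u + 36) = (u + 3)^2*(u^2 + 7*u + 12) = (u + 3)^3*(u + 4)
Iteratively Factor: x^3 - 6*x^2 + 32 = (x - 4)*(x^2 - 2*x - 8) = (x - 4)*(x + 2)*(x - 4)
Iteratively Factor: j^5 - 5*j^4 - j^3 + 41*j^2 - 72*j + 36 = (j - 3)*(j^4 - 2*j^3 - 7*j^2 + 20*j - 12) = (j - 3)*(j + 3)*(j^3 - 5*j^2 + 8*j - 4) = (j - 3)*(j - 2)*(j + 3)*(j^2 - 3*j + 2) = (j - 3)*(j - 2)*(j - 1)*(j + 3)*(j - 2)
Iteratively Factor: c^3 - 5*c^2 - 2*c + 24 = (c - 4)*(c^2 - c - 6) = (c - 4)*(c + 2)*(c - 3)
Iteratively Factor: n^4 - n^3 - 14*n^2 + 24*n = (n - 2)*(n^3 + n^2 - 12*n) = (n - 3)*(n - 2)*(n^2 + 4*n) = n*(n - 3)*(n - 2)*(n + 4)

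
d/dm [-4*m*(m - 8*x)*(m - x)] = -12*m^2 + 72*m*x - 32*x^2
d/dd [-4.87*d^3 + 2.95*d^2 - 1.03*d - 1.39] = -14.61*d^2 + 5.9*d - 1.03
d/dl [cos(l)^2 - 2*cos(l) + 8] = 2*(1 - cos(l))*sin(l)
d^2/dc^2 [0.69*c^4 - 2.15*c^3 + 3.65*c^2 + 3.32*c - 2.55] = 8.28*c^2 - 12.9*c + 7.3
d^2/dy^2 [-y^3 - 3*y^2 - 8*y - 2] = -6*y - 6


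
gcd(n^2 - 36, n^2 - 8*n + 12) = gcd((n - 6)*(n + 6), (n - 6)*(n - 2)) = n - 6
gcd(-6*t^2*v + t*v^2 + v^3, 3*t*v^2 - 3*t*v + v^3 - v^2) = 3*t*v + v^2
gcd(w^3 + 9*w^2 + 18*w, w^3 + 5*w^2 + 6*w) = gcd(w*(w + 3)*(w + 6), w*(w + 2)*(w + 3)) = w^2 + 3*w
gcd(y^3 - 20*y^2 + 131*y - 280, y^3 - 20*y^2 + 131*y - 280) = y^3 - 20*y^2 + 131*y - 280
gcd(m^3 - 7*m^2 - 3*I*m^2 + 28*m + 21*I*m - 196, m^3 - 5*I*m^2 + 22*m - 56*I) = m^2 - 3*I*m + 28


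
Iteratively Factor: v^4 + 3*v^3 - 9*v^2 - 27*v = (v + 3)*(v^3 - 9*v) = (v + 3)^2*(v^2 - 3*v) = (v - 3)*(v + 3)^2*(v)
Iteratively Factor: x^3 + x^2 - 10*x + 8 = (x - 2)*(x^2 + 3*x - 4) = (x - 2)*(x - 1)*(x + 4)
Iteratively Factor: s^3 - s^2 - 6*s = (s - 3)*(s^2 + 2*s) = (s - 3)*(s + 2)*(s)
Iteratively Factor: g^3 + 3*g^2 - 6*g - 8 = (g + 4)*(g^2 - g - 2) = (g + 1)*(g + 4)*(g - 2)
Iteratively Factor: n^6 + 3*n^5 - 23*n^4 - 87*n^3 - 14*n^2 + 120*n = (n)*(n^5 + 3*n^4 - 23*n^3 - 87*n^2 - 14*n + 120) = n*(n + 4)*(n^4 - n^3 - 19*n^2 - 11*n + 30) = n*(n + 2)*(n + 4)*(n^3 - 3*n^2 - 13*n + 15) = n*(n + 2)*(n + 3)*(n + 4)*(n^2 - 6*n + 5) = n*(n - 1)*(n + 2)*(n + 3)*(n + 4)*(n - 5)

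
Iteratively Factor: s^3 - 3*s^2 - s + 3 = (s + 1)*(s^2 - 4*s + 3) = (s - 3)*(s + 1)*(s - 1)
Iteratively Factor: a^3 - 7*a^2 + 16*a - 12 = (a - 2)*(a^2 - 5*a + 6) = (a - 3)*(a - 2)*(a - 2)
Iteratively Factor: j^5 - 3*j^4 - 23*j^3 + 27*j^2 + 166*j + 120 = (j - 5)*(j^4 + 2*j^3 - 13*j^2 - 38*j - 24) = (j - 5)*(j + 1)*(j^3 + j^2 - 14*j - 24) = (j - 5)*(j + 1)*(j + 2)*(j^2 - j - 12) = (j - 5)*(j - 4)*(j + 1)*(j + 2)*(j + 3)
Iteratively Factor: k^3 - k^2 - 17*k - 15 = (k + 3)*(k^2 - 4*k - 5) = (k + 1)*(k + 3)*(k - 5)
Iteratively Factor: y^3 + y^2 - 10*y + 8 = (y - 2)*(y^2 + 3*y - 4) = (y - 2)*(y + 4)*(y - 1)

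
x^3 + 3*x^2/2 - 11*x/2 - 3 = (x - 2)*(x + 1/2)*(x + 3)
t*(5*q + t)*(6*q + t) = 30*q^2*t + 11*q*t^2 + t^3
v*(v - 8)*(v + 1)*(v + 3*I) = v^4 - 7*v^3 + 3*I*v^3 - 8*v^2 - 21*I*v^2 - 24*I*v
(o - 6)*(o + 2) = o^2 - 4*o - 12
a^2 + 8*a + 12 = (a + 2)*(a + 6)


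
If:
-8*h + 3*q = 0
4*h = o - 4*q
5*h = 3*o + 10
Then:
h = -10/39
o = -440/117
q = -80/117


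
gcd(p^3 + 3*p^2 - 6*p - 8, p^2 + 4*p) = p + 4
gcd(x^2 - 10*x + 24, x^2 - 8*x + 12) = x - 6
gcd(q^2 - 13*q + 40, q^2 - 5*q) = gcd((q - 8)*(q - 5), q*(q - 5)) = q - 5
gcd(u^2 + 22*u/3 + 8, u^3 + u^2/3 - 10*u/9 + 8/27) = u + 4/3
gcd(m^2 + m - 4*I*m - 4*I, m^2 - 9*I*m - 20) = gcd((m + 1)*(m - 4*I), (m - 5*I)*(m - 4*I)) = m - 4*I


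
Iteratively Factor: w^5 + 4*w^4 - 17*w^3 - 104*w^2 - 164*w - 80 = (w + 2)*(w^4 + 2*w^3 - 21*w^2 - 62*w - 40) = (w + 2)*(w + 4)*(w^3 - 2*w^2 - 13*w - 10) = (w - 5)*(w + 2)*(w + 4)*(w^2 + 3*w + 2) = (w - 5)*(w + 1)*(w + 2)*(w + 4)*(w + 2)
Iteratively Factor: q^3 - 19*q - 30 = (q + 2)*(q^2 - 2*q - 15) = (q - 5)*(q + 2)*(q + 3)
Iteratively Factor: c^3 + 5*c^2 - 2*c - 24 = (c + 4)*(c^2 + c - 6) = (c - 2)*(c + 4)*(c + 3)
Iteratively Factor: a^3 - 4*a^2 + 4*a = (a - 2)*(a^2 - 2*a) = a*(a - 2)*(a - 2)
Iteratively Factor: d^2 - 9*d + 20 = (d - 4)*(d - 5)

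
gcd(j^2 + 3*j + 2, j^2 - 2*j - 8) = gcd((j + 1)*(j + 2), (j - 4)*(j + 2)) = j + 2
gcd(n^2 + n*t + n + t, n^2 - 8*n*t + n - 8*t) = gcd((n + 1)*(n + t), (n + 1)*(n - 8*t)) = n + 1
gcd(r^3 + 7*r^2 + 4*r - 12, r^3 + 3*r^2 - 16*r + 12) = r^2 + 5*r - 6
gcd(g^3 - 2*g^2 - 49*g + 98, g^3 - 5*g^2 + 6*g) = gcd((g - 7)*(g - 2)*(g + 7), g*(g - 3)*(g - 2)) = g - 2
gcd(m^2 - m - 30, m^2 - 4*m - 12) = m - 6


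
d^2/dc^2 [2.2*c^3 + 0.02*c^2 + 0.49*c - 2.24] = 13.2*c + 0.04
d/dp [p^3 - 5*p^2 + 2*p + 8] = 3*p^2 - 10*p + 2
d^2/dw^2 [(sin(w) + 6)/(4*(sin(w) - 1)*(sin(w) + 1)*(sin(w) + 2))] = (-15*(1 - cos(w)^2)^2 - sin(w)^5 + 69*sin(w)*cos(w)^2/2 - 85*sin(w)/2 + 22*cos(w)^2 - 36)/((sin(w) + 2)^3*cos(w)^4)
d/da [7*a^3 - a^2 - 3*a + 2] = 21*a^2 - 2*a - 3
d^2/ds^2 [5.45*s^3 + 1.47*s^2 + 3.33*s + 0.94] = 32.7*s + 2.94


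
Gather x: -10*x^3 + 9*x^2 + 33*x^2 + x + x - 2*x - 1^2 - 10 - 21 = -10*x^3 + 42*x^2 - 32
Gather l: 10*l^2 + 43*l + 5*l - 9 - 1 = 10*l^2 + 48*l - 10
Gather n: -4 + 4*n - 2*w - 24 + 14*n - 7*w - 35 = 18*n - 9*w - 63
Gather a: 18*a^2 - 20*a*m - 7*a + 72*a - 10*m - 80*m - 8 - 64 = 18*a^2 + a*(65 - 20*m) - 90*m - 72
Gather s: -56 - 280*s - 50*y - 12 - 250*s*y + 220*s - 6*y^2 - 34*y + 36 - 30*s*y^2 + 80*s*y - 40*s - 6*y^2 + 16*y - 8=s*(-30*y^2 - 170*y - 100) - 12*y^2 - 68*y - 40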